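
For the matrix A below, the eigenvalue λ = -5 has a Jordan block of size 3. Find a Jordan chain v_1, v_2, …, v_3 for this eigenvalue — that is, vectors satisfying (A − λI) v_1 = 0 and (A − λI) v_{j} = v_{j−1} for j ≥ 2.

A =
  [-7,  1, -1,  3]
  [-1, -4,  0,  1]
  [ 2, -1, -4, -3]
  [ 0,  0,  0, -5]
A Jordan chain for λ = -5 of length 3:
v_1 = (1, 1, -1, 0)ᵀ
v_2 = (-2, -1, 2, 0)ᵀ
v_3 = (1, 0, 0, 0)ᵀ

Let N = A − (-5)·I. We want v_3 with N^3 v_3 = 0 but N^2 v_3 ≠ 0; then v_{j-1} := N · v_j for j = 3, …, 2.

Pick v_3 = (1, 0, 0, 0)ᵀ.
Then v_2 = N · v_3 = (-2, -1, 2, 0)ᵀ.
Then v_1 = N · v_2 = (1, 1, -1, 0)ᵀ.

Sanity check: (A − (-5)·I) v_1 = (0, 0, 0, 0)ᵀ = 0. ✓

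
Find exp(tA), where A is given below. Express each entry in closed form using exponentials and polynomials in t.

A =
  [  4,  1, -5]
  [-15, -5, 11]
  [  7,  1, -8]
e^{tA} =
  [-t^2*exp(-3*t)/2 + 7*t*exp(-3*t) + exp(-3*t), t*exp(-3*t), t^2*exp(-3*t)/2 - 5*t*exp(-3*t)]
  [t^2*exp(-3*t) - 15*t*exp(-3*t), -2*t*exp(-3*t) + exp(-3*t), -t^2*exp(-3*t) + 11*t*exp(-3*t)]
  [-t^2*exp(-3*t)/2 + 7*t*exp(-3*t), t*exp(-3*t), t^2*exp(-3*t)/2 - 5*t*exp(-3*t) + exp(-3*t)]

Strategy: write A = P · J · P⁻¹ where J is a Jordan canonical form, so e^{tA} = P · e^{tJ} · P⁻¹, and e^{tJ} can be computed block-by-block.

A has Jordan form
J =
  [-3,  1,  0]
  [ 0, -3,  1]
  [ 0,  0, -3]
(up to reordering of blocks).

Per-block formulas:
  For a 3×3 Jordan block J_3(-3): exp(t · J_3(-3)) = e^(-3t)·(I + t·N + (t^2/2)·N^2), where N is the 3×3 nilpotent shift.

After assembling e^{tJ} and conjugating by P, we get:

e^{tA} =
  [-t^2*exp(-3*t)/2 + 7*t*exp(-3*t) + exp(-3*t), t*exp(-3*t), t^2*exp(-3*t)/2 - 5*t*exp(-3*t)]
  [t^2*exp(-3*t) - 15*t*exp(-3*t), -2*t*exp(-3*t) + exp(-3*t), -t^2*exp(-3*t) + 11*t*exp(-3*t)]
  [-t^2*exp(-3*t)/2 + 7*t*exp(-3*t), t*exp(-3*t), t^2*exp(-3*t)/2 - 5*t*exp(-3*t) + exp(-3*t)]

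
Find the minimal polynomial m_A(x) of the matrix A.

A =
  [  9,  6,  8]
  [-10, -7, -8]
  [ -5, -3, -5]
x^2 + 2*x + 1

The characteristic polynomial is χ_A(x) = (x + 1)^3, so the eigenvalues are known. The minimal polynomial is
  m_A(x) = Π_λ (x − λ)^{k_λ}
where k_λ is the size of the *largest* Jordan block for λ (equivalently, the smallest k with (A − λI)^k v = 0 for every generalised eigenvector v of λ).

  λ = -1: largest Jordan block has size 2, contributing (x + 1)^2

So m_A(x) = (x + 1)^2 = x^2 + 2*x + 1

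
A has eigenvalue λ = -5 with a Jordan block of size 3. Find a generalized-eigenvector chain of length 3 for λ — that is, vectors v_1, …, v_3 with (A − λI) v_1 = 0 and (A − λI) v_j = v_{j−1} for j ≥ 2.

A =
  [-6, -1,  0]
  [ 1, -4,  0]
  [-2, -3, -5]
A Jordan chain for λ = -5 of length 3:
v_1 = (0, 0, -1)ᵀ
v_2 = (-1, 1, -2)ᵀ
v_3 = (1, 0, 0)ᵀ

Let N = A − (-5)·I. We want v_3 with N^3 v_3 = 0 but N^2 v_3 ≠ 0; then v_{j-1} := N · v_j for j = 3, …, 2.

Pick v_3 = (1, 0, 0)ᵀ.
Then v_2 = N · v_3 = (-1, 1, -2)ᵀ.
Then v_1 = N · v_2 = (0, 0, -1)ᵀ.

Sanity check: (A − (-5)·I) v_1 = (0, 0, 0)ᵀ = 0. ✓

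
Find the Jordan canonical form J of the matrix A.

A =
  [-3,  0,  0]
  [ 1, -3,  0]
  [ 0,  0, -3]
J_2(-3) ⊕ J_1(-3)

The characteristic polynomial is
  det(x·I − A) = x^3 + 9*x^2 + 27*x + 27 = (x + 3)^3

Eigenvalues and multiplicities (the geometric multiplicity of λ is n − rank(A − λI), which equals the number of Jordan blocks for λ):
  λ = -3: algebraic multiplicity = 3, geometric multiplicity = 2

Determining the block sizes for each eigenvalue:
  λ = -3: 2 blocks summing to 3 forces exactly one block of size 2 and the rest size 1 → block sizes [2, 1]

Assembling the blocks gives a Jordan form
J =
  [-3,  1,  0]
  [ 0, -3,  0]
  [ 0,  0, -3]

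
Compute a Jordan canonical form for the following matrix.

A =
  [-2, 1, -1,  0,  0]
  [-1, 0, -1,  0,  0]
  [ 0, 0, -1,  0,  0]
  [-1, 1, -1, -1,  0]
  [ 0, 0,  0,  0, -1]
J_2(-1) ⊕ J_1(-1) ⊕ J_1(-1) ⊕ J_1(-1)

The characteristic polynomial is
  det(x·I − A) = x^5 + 5*x^4 + 10*x^3 + 10*x^2 + 5*x + 1 = (x + 1)^5

Eigenvalues and multiplicities (the geometric multiplicity of λ is n − rank(A − λI), which equals the number of Jordan blocks for λ):
  λ = -1: algebraic multiplicity = 5, geometric multiplicity = 4

Determining the block sizes for each eigenvalue:
  λ = -1: 4 blocks summing to 5 forces exactly one block of size 2 and the rest size 1 → block sizes [2, 1, 1, 1]

Assembling the blocks gives a Jordan form
J =
  [-1,  1,  0,  0,  0]
  [ 0, -1,  0,  0,  0]
  [ 0,  0, -1,  0,  0]
  [ 0,  0,  0, -1,  0]
  [ 0,  0,  0,  0, -1]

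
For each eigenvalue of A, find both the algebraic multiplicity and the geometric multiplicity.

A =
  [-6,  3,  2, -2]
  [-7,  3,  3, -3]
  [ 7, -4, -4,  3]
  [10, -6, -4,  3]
λ = -1: alg = 4, geom = 2

Step 1 — factor the characteristic polynomial to read off the algebraic multiplicities:
  χ_A(x) = (x + 1)^4

Step 2 — compute geometric multiplicities via the rank-nullity identity g(λ) = n − rank(A − λI):
  rank(A − (-1)·I) = 2, so dim ker(A − (-1)·I) = n − 2 = 2

Summary:
  λ = -1: algebraic multiplicity = 4, geometric multiplicity = 2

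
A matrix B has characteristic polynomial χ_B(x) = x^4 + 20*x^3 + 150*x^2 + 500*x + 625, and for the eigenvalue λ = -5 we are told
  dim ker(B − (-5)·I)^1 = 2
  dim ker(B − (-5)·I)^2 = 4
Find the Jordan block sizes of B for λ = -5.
Block sizes for λ = -5: [2, 2]

From the dimensions of kernels of powers, the number of Jordan blocks of size at least j is d_j − d_{j−1} where d_j = dim ker(N^j) (with d_0 = 0). Computing the differences gives [2, 2].
The number of blocks of size exactly k is (#blocks of size ≥ k) − (#blocks of size ≥ k + 1), so the partition is: 2 block(s) of size 2.
In nonincreasing order the block sizes are [2, 2].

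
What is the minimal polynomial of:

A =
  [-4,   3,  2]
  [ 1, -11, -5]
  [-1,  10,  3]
x^3 + 12*x^2 + 48*x + 64

The characteristic polynomial is χ_A(x) = (x + 4)^3, so the eigenvalues are known. The minimal polynomial is
  m_A(x) = Π_λ (x − λ)^{k_λ}
where k_λ is the size of the *largest* Jordan block for λ (equivalently, the smallest k with (A − λI)^k v = 0 for every generalised eigenvector v of λ).

  λ = -4: largest Jordan block has size 3, contributing (x + 4)^3

So m_A(x) = (x + 4)^3 = x^3 + 12*x^2 + 48*x + 64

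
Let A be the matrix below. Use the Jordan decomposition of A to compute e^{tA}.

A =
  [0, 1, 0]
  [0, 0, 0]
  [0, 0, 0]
e^{tA} =
  [1, t, 0]
  [0, 1, 0]
  [0, 0, 1]

Strategy: write A = P · J · P⁻¹ where J is a Jordan canonical form, so e^{tA} = P · e^{tJ} · P⁻¹, and e^{tJ} can be computed block-by-block.

A has Jordan form
J =
  [0, 1, 0]
  [0, 0, 0]
  [0, 0, 0]
(up to reordering of blocks).

Per-block formulas:
  For a 2×2 Jordan block J_2(0): exp(t · J_2(0)) = e^(0t)·(I + t·N), where N is the 2×2 nilpotent shift.
  For a 1×1 block at λ = 0: exp(t · [0]) = [e^(0t)].

After assembling e^{tJ} and conjugating by P, we get:

e^{tA} =
  [1, t, 0]
  [0, 1, 0]
  [0, 0, 1]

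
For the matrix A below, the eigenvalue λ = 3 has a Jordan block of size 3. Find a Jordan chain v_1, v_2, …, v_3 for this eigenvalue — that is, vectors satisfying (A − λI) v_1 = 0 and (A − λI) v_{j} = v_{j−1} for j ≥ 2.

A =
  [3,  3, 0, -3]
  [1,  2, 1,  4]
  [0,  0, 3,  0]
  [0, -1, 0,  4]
A Jordan chain for λ = 3 of length 3:
v_1 = (3, -1, 0, -1)ᵀ
v_2 = (0, 1, 0, 0)ᵀ
v_3 = (1, 0, 0, 0)ᵀ

Let N = A − (3)·I. We want v_3 with N^3 v_3 = 0 but N^2 v_3 ≠ 0; then v_{j-1} := N · v_j for j = 3, …, 2.

Pick v_3 = (1, 0, 0, 0)ᵀ.
Then v_2 = N · v_3 = (0, 1, 0, 0)ᵀ.
Then v_1 = N · v_2 = (3, -1, 0, -1)ᵀ.

Sanity check: (A − (3)·I) v_1 = (0, 0, 0, 0)ᵀ = 0. ✓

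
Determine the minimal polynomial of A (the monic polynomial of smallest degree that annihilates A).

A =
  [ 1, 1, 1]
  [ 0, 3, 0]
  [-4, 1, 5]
x^3 - 9*x^2 + 27*x - 27

The characteristic polynomial is χ_A(x) = (x - 3)^3, so the eigenvalues are known. The minimal polynomial is
  m_A(x) = Π_λ (x − λ)^{k_λ}
where k_λ is the size of the *largest* Jordan block for λ (equivalently, the smallest k with (A − λI)^k v = 0 for every generalised eigenvector v of λ).

  λ = 3: largest Jordan block has size 3, contributing (x − 3)^3

So m_A(x) = (x - 3)^3 = x^3 - 9*x^2 + 27*x - 27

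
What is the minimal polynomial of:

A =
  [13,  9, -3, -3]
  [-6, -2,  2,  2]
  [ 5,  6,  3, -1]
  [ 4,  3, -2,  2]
x^2 - 8*x + 16

The characteristic polynomial is χ_A(x) = (x - 4)^4, so the eigenvalues are known. The minimal polynomial is
  m_A(x) = Π_λ (x − λ)^{k_λ}
where k_λ is the size of the *largest* Jordan block for λ (equivalently, the smallest k with (A − λI)^k v = 0 for every generalised eigenvector v of λ).

  λ = 4: largest Jordan block has size 2, contributing (x − 4)^2

So m_A(x) = (x - 4)^2 = x^2 - 8*x + 16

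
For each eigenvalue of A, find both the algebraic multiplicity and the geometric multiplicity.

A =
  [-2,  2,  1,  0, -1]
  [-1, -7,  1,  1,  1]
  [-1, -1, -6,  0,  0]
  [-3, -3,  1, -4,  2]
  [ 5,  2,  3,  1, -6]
λ = -5: alg = 5, geom = 2

Step 1 — factor the characteristic polynomial to read off the algebraic multiplicities:
  χ_A(x) = (x + 5)^5

Step 2 — compute geometric multiplicities via the rank-nullity identity g(λ) = n − rank(A − λI):
  rank(A − (-5)·I) = 3, so dim ker(A − (-5)·I) = n − 3 = 2

Summary:
  λ = -5: algebraic multiplicity = 5, geometric multiplicity = 2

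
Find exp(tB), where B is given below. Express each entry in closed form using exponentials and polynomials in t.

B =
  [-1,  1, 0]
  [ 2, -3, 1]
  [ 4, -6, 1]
e^{tB} =
  [t^2*exp(-t) + exp(-t), -t^2*exp(-t) + t*exp(-t), t^2*exp(-t)/2]
  [2*t*exp(-t), -2*t*exp(-t) + exp(-t), t*exp(-t)]
  [-2*t^2*exp(-t) + 4*t*exp(-t), 2*t^2*exp(-t) - 6*t*exp(-t), -t^2*exp(-t) + 2*t*exp(-t) + exp(-t)]

Strategy: write B = P · J · P⁻¹ where J is a Jordan canonical form, so e^{tB} = P · e^{tJ} · P⁻¹, and e^{tJ} can be computed block-by-block.

B has Jordan form
J =
  [-1,  1,  0]
  [ 0, -1,  1]
  [ 0,  0, -1]
(up to reordering of blocks).

Per-block formulas:
  For a 3×3 Jordan block J_3(-1): exp(t · J_3(-1)) = e^(-1t)·(I + t·N + (t^2/2)·N^2), where N is the 3×3 nilpotent shift.

After assembling e^{tJ} and conjugating by P, we get:

e^{tB} =
  [t^2*exp(-t) + exp(-t), -t^2*exp(-t) + t*exp(-t), t^2*exp(-t)/2]
  [2*t*exp(-t), -2*t*exp(-t) + exp(-t), t*exp(-t)]
  [-2*t^2*exp(-t) + 4*t*exp(-t), 2*t^2*exp(-t) - 6*t*exp(-t), -t^2*exp(-t) + 2*t*exp(-t) + exp(-t)]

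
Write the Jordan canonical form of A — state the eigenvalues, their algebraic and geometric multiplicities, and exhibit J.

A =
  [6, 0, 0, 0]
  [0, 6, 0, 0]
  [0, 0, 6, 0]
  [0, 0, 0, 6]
J_1(6) ⊕ J_1(6) ⊕ J_1(6) ⊕ J_1(6)

The characteristic polynomial is
  det(x·I − A) = x^4 - 24*x^3 + 216*x^2 - 864*x + 1296 = (x - 6)^4

Eigenvalues and multiplicities (the geometric multiplicity of λ is n − rank(A − λI), which equals the number of Jordan blocks for λ):
  λ = 6: algebraic multiplicity = 4, geometric multiplicity = 4

Determining the block sizes for each eigenvalue:
  λ = 6: gm = am = 4, so every block has size 1 → block sizes [1, 1, 1, 1]

Assembling the blocks gives a Jordan form
J =
  [6, 0, 0, 0]
  [0, 6, 0, 0]
  [0, 0, 6, 0]
  [0, 0, 0, 6]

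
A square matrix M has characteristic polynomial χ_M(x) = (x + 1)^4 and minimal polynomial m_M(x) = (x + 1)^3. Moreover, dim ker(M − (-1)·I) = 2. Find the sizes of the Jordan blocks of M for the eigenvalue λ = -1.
Block sizes for λ = -1: [3, 1]

Step 1 — from the characteristic polynomial, algebraic multiplicity of λ = -1 is 4. From dim ker(M − (-1)·I) = 2, there are exactly 2 Jordan blocks for λ = -1.
Step 2 — from the minimal polynomial, the factor (x + 1)^3 tells us the largest block for λ = -1 has size 3.
Step 3 — with total size 4, 2 blocks, and largest block 3, the block sizes (in nonincreasing order) are [3, 1].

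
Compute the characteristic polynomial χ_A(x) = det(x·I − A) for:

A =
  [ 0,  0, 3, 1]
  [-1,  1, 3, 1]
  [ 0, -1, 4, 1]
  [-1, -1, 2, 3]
x^4 - 8*x^3 + 22*x^2 - 24*x + 9

Expanding det(x·I − A) (e.g. by cofactor expansion or by noting that A is similar to its Jordan form J, which has the same characteristic polynomial as A) gives
  χ_A(x) = x^4 - 8*x^3 + 22*x^2 - 24*x + 9
which factors as (x - 3)^2*(x - 1)^2. The eigenvalues (with algebraic multiplicities) are λ = 1 with multiplicity 2, λ = 3 with multiplicity 2.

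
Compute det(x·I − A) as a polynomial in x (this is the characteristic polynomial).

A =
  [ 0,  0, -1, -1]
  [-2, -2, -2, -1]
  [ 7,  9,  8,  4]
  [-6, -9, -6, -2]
x^4 - 4*x^3 + 6*x^2 - 4*x + 1

Expanding det(x·I − A) (e.g. by cofactor expansion or by noting that A is similar to its Jordan form J, which has the same characteristic polynomial as A) gives
  χ_A(x) = x^4 - 4*x^3 + 6*x^2 - 4*x + 1
which factors as (x - 1)^4. The eigenvalues (with algebraic multiplicities) are λ = 1 with multiplicity 4.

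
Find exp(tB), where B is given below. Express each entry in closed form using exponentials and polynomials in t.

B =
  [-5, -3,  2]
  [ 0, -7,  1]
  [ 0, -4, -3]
e^{tB} =
  [exp(-5*t), -t^2*exp(-5*t) - 3*t*exp(-5*t), t^2*exp(-5*t)/2 + 2*t*exp(-5*t)]
  [0, -2*t*exp(-5*t) + exp(-5*t), t*exp(-5*t)]
  [0, -4*t*exp(-5*t), 2*t*exp(-5*t) + exp(-5*t)]

Strategy: write B = P · J · P⁻¹ where J is a Jordan canonical form, so e^{tB} = P · e^{tJ} · P⁻¹, and e^{tJ} can be computed block-by-block.

B has Jordan form
J =
  [-5,  1,  0]
  [ 0, -5,  1]
  [ 0,  0, -5]
(up to reordering of blocks).

Per-block formulas:
  For a 3×3 Jordan block J_3(-5): exp(t · J_3(-5)) = e^(-5t)·(I + t·N + (t^2/2)·N^2), where N is the 3×3 nilpotent shift.

After assembling e^{tJ} and conjugating by P, we get:

e^{tB} =
  [exp(-5*t), -t^2*exp(-5*t) - 3*t*exp(-5*t), t^2*exp(-5*t)/2 + 2*t*exp(-5*t)]
  [0, -2*t*exp(-5*t) + exp(-5*t), t*exp(-5*t)]
  [0, -4*t*exp(-5*t), 2*t*exp(-5*t) + exp(-5*t)]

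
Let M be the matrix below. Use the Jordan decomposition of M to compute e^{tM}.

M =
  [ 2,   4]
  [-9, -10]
e^{tM} =
  [6*t*exp(-4*t) + exp(-4*t), 4*t*exp(-4*t)]
  [-9*t*exp(-4*t), -6*t*exp(-4*t) + exp(-4*t)]

Strategy: write M = P · J · P⁻¹ where J is a Jordan canonical form, so e^{tM} = P · e^{tJ} · P⁻¹, and e^{tJ} can be computed block-by-block.

M has Jordan form
J =
  [-4,  1]
  [ 0, -4]
(up to reordering of blocks).

Per-block formulas:
  For a 2×2 Jordan block J_2(-4): exp(t · J_2(-4)) = e^(-4t)·(I + t·N), where N is the 2×2 nilpotent shift.

After assembling e^{tJ} and conjugating by P, we get:

e^{tM} =
  [6*t*exp(-4*t) + exp(-4*t), 4*t*exp(-4*t)]
  [-9*t*exp(-4*t), -6*t*exp(-4*t) + exp(-4*t)]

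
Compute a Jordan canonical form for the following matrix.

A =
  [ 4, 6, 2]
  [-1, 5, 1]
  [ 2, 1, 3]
J_3(4)

The characteristic polynomial is
  det(x·I − A) = x^3 - 12*x^2 + 48*x - 64 = (x - 4)^3

Eigenvalues and multiplicities (the geometric multiplicity of λ is n − rank(A − λI), which equals the number of Jordan blocks for λ):
  λ = 4: algebraic multiplicity = 3, geometric multiplicity = 1

Determining the block sizes for each eigenvalue:
  λ = 4: one block (gm = 1), so the single block has size am = 3 → block sizes [3]

Assembling the blocks gives a Jordan form
J =
  [4, 1, 0]
  [0, 4, 1]
  [0, 0, 4]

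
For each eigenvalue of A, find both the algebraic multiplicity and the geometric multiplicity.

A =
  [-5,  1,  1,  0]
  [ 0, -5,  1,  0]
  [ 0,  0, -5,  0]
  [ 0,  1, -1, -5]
λ = -5: alg = 4, geom = 2

Step 1 — factor the characteristic polynomial to read off the algebraic multiplicities:
  χ_A(x) = (x + 5)^4

Step 2 — compute geometric multiplicities via the rank-nullity identity g(λ) = n − rank(A − λI):
  rank(A − (-5)·I) = 2, so dim ker(A − (-5)·I) = n − 2 = 2

Summary:
  λ = -5: algebraic multiplicity = 4, geometric multiplicity = 2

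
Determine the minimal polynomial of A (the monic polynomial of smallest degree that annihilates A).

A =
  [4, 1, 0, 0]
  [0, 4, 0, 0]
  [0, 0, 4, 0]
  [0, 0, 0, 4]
x^2 - 8*x + 16

The characteristic polynomial is χ_A(x) = (x - 4)^4, so the eigenvalues are known. The minimal polynomial is
  m_A(x) = Π_λ (x − λ)^{k_λ}
where k_λ is the size of the *largest* Jordan block for λ (equivalently, the smallest k with (A − λI)^k v = 0 for every generalised eigenvector v of λ).

  λ = 4: largest Jordan block has size 2, contributing (x − 4)^2

So m_A(x) = (x - 4)^2 = x^2 - 8*x + 16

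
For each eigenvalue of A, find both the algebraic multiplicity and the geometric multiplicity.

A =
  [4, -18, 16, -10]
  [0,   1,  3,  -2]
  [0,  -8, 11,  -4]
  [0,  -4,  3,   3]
λ = 4: alg = 1, geom = 1; λ = 5: alg = 3, geom = 2

Step 1 — factor the characteristic polynomial to read off the algebraic multiplicities:
  χ_A(x) = (x - 5)^3*(x - 4)

Step 2 — compute geometric multiplicities via the rank-nullity identity g(λ) = n − rank(A − λI):
  rank(A − (4)·I) = 3, so dim ker(A − (4)·I) = n − 3 = 1
  rank(A − (5)·I) = 2, so dim ker(A − (5)·I) = n − 2 = 2

Summary:
  λ = 4: algebraic multiplicity = 1, geometric multiplicity = 1
  λ = 5: algebraic multiplicity = 3, geometric multiplicity = 2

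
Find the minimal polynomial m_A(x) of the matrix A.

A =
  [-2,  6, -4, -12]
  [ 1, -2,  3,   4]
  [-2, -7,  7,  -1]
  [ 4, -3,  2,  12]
x^4 - 15*x^3 + 81*x^2 - 189*x + 162

The characteristic polynomial is χ_A(x) = (x - 6)*(x - 3)^3, so the eigenvalues are known. The minimal polynomial is
  m_A(x) = Π_λ (x − λ)^{k_λ}
where k_λ is the size of the *largest* Jordan block for λ (equivalently, the smallest k with (A − λI)^k v = 0 for every generalised eigenvector v of λ).

  λ = 3: largest Jordan block has size 3, contributing (x − 3)^3
  λ = 6: largest Jordan block has size 1, contributing (x − 6)

So m_A(x) = (x - 6)*(x - 3)^3 = x^4 - 15*x^3 + 81*x^2 - 189*x + 162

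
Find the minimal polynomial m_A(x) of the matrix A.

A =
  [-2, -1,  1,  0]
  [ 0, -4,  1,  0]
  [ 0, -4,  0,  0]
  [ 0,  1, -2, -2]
x^3 + 6*x^2 + 12*x + 8

The characteristic polynomial is χ_A(x) = (x + 2)^4, so the eigenvalues are known. The minimal polynomial is
  m_A(x) = Π_λ (x − λ)^{k_λ}
where k_λ is the size of the *largest* Jordan block for λ (equivalently, the smallest k with (A − λI)^k v = 0 for every generalised eigenvector v of λ).

  λ = -2: largest Jordan block has size 3, contributing (x + 2)^3

So m_A(x) = (x + 2)^3 = x^3 + 6*x^2 + 12*x + 8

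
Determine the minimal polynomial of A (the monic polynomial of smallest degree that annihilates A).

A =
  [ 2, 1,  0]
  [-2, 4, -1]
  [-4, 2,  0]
x^3 - 6*x^2 + 12*x - 8

The characteristic polynomial is χ_A(x) = (x - 2)^3, so the eigenvalues are known. The minimal polynomial is
  m_A(x) = Π_λ (x − λ)^{k_λ}
where k_λ is the size of the *largest* Jordan block for λ (equivalently, the smallest k with (A − λI)^k v = 0 for every generalised eigenvector v of λ).

  λ = 2: largest Jordan block has size 3, contributing (x − 2)^3

So m_A(x) = (x - 2)^3 = x^3 - 6*x^2 + 12*x - 8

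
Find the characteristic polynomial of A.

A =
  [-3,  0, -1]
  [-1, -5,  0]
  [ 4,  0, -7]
x^3 + 15*x^2 + 75*x + 125

Expanding det(x·I − A) (e.g. by cofactor expansion or by noting that A is similar to its Jordan form J, which has the same characteristic polynomial as A) gives
  χ_A(x) = x^3 + 15*x^2 + 75*x + 125
which factors as (x + 5)^3. The eigenvalues (with algebraic multiplicities) are λ = -5 with multiplicity 3.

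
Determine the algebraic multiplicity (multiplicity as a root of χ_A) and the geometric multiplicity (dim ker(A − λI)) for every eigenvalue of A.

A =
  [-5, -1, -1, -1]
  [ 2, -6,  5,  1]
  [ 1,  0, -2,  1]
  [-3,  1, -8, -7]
λ = -5: alg = 4, geom = 2

Step 1 — factor the characteristic polynomial to read off the algebraic multiplicities:
  χ_A(x) = (x + 5)^4

Step 2 — compute geometric multiplicities via the rank-nullity identity g(λ) = n − rank(A − λI):
  rank(A − (-5)·I) = 2, so dim ker(A − (-5)·I) = n − 2 = 2

Summary:
  λ = -5: algebraic multiplicity = 4, geometric multiplicity = 2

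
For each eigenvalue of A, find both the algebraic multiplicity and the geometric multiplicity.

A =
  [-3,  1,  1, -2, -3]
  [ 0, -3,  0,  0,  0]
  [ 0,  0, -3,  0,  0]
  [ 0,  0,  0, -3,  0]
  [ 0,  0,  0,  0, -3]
λ = -3: alg = 5, geom = 4

Step 1 — factor the characteristic polynomial to read off the algebraic multiplicities:
  χ_A(x) = (x + 3)^5

Step 2 — compute geometric multiplicities via the rank-nullity identity g(λ) = n − rank(A − λI):
  rank(A − (-3)·I) = 1, so dim ker(A − (-3)·I) = n − 1 = 4

Summary:
  λ = -3: algebraic multiplicity = 5, geometric multiplicity = 4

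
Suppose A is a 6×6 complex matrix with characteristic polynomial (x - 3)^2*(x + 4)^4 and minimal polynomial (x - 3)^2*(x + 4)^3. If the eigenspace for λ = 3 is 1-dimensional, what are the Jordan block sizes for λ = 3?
Block sizes for λ = 3: [2]

Step 1 — from the characteristic polynomial, algebraic multiplicity of λ = 3 is 2. From dim ker(A − (3)·I) = 1, there are exactly 1 Jordan blocks for λ = 3.
Step 2 — from the minimal polynomial, the factor (x − 3)^2 tells us the largest block for λ = 3 has size 2.
Step 3 — with total size 2, 1 blocks, and largest block 2, the block sizes (in nonincreasing order) are [2].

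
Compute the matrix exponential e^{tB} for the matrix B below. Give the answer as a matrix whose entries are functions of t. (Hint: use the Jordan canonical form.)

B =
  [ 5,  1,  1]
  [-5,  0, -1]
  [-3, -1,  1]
e^{tB} =
  [t^2*exp(2*t)/2 + 3*t*exp(2*t) + exp(2*t), t*exp(2*t), t^2*exp(2*t)/2 + t*exp(2*t)]
  [-t^2*exp(2*t) - 5*t*exp(2*t), -2*t*exp(2*t) + exp(2*t), -t^2*exp(2*t) - t*exp(2*t)]
  [-t^2*exp(2*t)/2 - 3*t*exp(2*t), -t*exp(2*t), -t^2*exp(2*t)/2 - t*exp(2*t) + exp(2*t)]

Strategy: write B = P · J · P⁻¹ where J is a Jordan canonical form, so e^{tB} = P · e^{tJ} · P⁻¹, and e^{tJ} can be computed block-by-block.

B has Jordan form
J =
  [2, 1, 0]
  [0, 2, 1]
  [0, 0, 2]
(up to reordering of blocks).

Per-block formulas:
  For a 3×3 Jordan block J_3(2): exp(t · J_3(2)) = e^(2t)·(I + t·N + (t^2/2)·N^2), where N is the 3×3 nilpotent shift.

After assembling e^{tJ} and conjugating by P, we get:

e^{tB} =
  [t^2*exp(2*t)/2 + 3*t*exp(2*t) + exp(2*t), t*exp(2*t), t^2*exp(2*t)/2 + t*exp(2*t)]
  [-t^2*exp(2*t) - 5*t*exp(2*t), -2*t*exp(2*t) + exp(2*t), -t^2*exp(2*t) - t*exp(2*t)]
  [-t^2*exp(2*t)/2 - 3*t*exp(2*t), -t*exp(2*t), -t^2*exp(2*t)/2 - t*exp(2*t) + exp(2*t)]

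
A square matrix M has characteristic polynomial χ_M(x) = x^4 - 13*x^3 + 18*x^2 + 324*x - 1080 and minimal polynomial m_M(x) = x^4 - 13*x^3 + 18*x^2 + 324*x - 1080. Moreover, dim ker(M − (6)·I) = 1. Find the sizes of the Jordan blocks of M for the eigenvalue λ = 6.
Block sizes for λ = 6: [3]

Step 1 — from the characteristic polynomial, algebraic multiplicity of λ = 6 is 3. From dim ker(M − (6)·I) = 1, there are exactly 1 Jordan blocks for λ = 6.
Step 2 — from the minimal polynomial, the factor (x − 6)^3 tells us the largest block for λ = 6 has size 3.
Step 3 — with total size 3, 1 blocks, and largest block 3, the block sizes (in nonincreasing order) are [3].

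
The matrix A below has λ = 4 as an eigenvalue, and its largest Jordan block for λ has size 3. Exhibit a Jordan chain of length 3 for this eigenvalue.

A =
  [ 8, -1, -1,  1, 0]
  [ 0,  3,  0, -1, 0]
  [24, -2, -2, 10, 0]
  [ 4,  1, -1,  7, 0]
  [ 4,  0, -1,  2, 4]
A Jordan chain for λ = 4 of length 3:
v_1 = (-4, -4, -8, 4, 0)ᵀ
v_2 = (4, 0, 24, 4, 4)ᵀ
v_3 = (1, 0, 0, 0, 0)ᵀ

Let N = A − (4)·I. We want v_3 with N^3 v_3 = 0 but N^2 v_3 ≠ 0; then v_{j-1} := N · v_j for j = 3, …, 2.

Pick v_3 = (1, 0, 0, 0, 0)ᵀ.
Then v_2 = N · v_3 = (4, 0, 24, 4, 4)ᵀ.
Then v_1 = N · v_2 = (-4, -4, -8, 4, 0)ᵀ.

Sanity check: (A − (4)·I) v_1 = (0, 0, 0, 0, 0)ᵀ = 0. ✓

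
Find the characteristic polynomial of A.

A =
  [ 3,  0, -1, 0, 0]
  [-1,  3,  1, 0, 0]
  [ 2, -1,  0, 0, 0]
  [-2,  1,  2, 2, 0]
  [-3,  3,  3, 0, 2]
x^5 - 10*x^4 + 40*x^3 - 80*x^2 + 80*x - 32

Expanding det(x·I − A) (e.g. by cofactor expansion or by noting that A is similar to its Jordan form J, which has the same characteristic polynomial as A) gives
  χ_A(x) = x^5 - 10*x^4 + 40*x^3 - 80*x^2 + 80*x - 32
which factors as (x - 2)^5. The eigenvalues (with algebraic multiplicities) are λ = 2 with multiplicity 5.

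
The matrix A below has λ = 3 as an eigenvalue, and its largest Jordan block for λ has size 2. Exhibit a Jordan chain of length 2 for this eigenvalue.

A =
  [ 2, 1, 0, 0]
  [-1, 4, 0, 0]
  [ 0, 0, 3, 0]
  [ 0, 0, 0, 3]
A Jordan chain for λ = 3 of length 2:
v_1 = (-1, -1, 0, 0)ᵀ
v_2 = (1, 0, 0, 0)ᵀ

Let N = A − (3)·I. We want v_2 with N^2 v_2 = 0 but N^1 v_2 ≠ 0; then v_{j-1} := N · v_j for j = 2, …, 2.

Pick v_2 = (1, 0, 0, 0)ᵀ.
Then v_1 = N · v_2 = (-1, -1, 0, 0)ᵀ.

Sanity check: (A − (3)·I) v_1 = (0, 0, 0, 0)ᵀ = 0. ✓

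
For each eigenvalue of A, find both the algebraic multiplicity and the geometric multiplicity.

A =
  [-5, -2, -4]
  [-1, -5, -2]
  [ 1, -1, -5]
λ = -5: alg = 3, geom = 1

Step 1 — factor the characteristic polynomial to read off the algebraic multiplicities:
  χ_A(x) = (x + 5)^3

Step 2 — compute geometric multiplicities via the rank-nullity identity g(λ) = n − rank(A − λI):
  rank(A − (-5)·I) = 2, so dim ker(A − (-5)·I) = n − 2 = 1

Summary:
  λ = -5: algebraic multiplicity = 3, geometric multiplicity = 1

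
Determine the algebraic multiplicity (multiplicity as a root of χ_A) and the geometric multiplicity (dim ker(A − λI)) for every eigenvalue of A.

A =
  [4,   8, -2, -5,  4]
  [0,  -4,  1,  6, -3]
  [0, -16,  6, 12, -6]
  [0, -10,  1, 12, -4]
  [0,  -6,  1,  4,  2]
λ = 4: alg = 5, geom = 2

Step 1 — factor the characteristic polynomial to read off the algebraic multiplicities:
  χ_A(x) = (x - 4)^5

Step 2 — compute geometric multiplicities via the rank-nullity identity g(λ) = n − rank(A − λI):
  rank(A − (4)·I) = 3, so dim ker(A − (4)·I) = n − 3 = 2

Summary:
  λ = 4: algebraic multiplicity = 5, geometric multiplicity = 2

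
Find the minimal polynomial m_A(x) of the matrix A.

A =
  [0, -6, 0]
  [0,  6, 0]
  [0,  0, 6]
x^2 - 6*x

The characteristic polynomial is χ_A(x) = x*(x - 6)^2, so the eigenvalues are known. The minimal polynomial is
  m_A(x) = Π_λ (x − λ)^{k_λ}
where k_λ is the size of the *largest* Jordan block for λ (equivalently, the smallest k with (A − λI)^k v = 0 for every generalised eigenvector v of λ).

  λ = 0: largest Jordan block has size 1, contributing (x − 0)
  λ = 6: largest Jordan block has size 1, contributing (x − 6)

So m_A(x) = x*(x - 6) = x^2 - 6*x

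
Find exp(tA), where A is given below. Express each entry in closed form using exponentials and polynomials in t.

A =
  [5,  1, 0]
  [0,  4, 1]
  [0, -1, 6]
e^{tA} =
  [exp(5*t), -t^2*exp(5*t)/2 + t*exp(5*t), t^2*exp(5*t)/2]
  [0, -t*exp(5*t) + exp(5*t), t*exp(5*t)]
  [0, -t*exp(5*t), t*exp(5*t) + exp(5*t)]

Strategy: write A = P · J · P⁻¹ where J is a Jordan canonical form, so e^{tA} = P · e^{tJ} · P⁻¹, and e^{tJ} can be computed block-by-block.

A has Jordan form
J =
  [5, 1, 0]
  [0, 5, 1]
  [0, 0, 5]
(up to reordering of blocks).

Per-block formulas:
  For a 3×3 Jordan block J_3(5): exp(t · J_3(5)) = e^(5t)·(I + t·N + (t^2/2)·N^2), where N is the 3×3 nilpotent shift.

After assembling e^{tJ} and conjugating by P, we get:

e^{tA} =
  [exp(5*t), -t^2*exp(5*t)/2 + t*exp(5*t), t^2*exp(5*t)/2]
  [0, -t*exp(5*t) + exp(5*t), t*exp(5*t)]
  [0, -t*exp(5*t), t*exp(5*t) + exp(5*t)]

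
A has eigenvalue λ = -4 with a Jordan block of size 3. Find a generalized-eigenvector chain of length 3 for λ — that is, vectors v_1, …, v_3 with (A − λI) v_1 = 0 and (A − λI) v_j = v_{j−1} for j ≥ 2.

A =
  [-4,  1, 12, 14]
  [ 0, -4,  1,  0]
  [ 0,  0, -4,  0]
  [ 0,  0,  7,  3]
A Jordan chain for λ = -4 of length 3:
v_1 = (1, 0, 0, 0)ᵀ
v_2 = (-2, 1, 0, 0)ᵀ
v_3 = (0, 0, 1, -1)ᵀ

Let N = A − (-4)·I. We want v_3 with N^3 v_3 = 0 but N^2 v_3 ≠ 0; then v_{j-1} := N · v_j for j = 3, …, 2.

Pick v_3 = (0, 0, 1, -1)ᵀ.
Then v_2 = N · v_3 = (-2, 1, 0, 0)ᵀ.
Then v_1 = N · v_2 = (1, 0, 0, 0)ᵀ.

Sanity check: (A − (-4)·I) v_1 = (0, 0, 0, 0)ᵀ = 0. ✓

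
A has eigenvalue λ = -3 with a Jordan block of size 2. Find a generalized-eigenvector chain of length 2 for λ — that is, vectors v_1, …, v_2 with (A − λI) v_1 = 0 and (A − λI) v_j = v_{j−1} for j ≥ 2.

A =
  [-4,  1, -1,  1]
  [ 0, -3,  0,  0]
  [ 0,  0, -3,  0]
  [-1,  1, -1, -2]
A Jordan chain for λ = -3 of length 2:
v_1 = (-1, 0, 0, -1)ᵀ
v_2 = (1, 0, 0, 0)ᵀ

Let N = A − (-3)·I. We want v_2 with N^2 v_2 = 0 but N^1 v_2 ≠ 0; then v_{j-1} := N · v_j for j = 2, …, 2.

Pick v_2 = (1, 0, 0, 0)ᵀ.
Then v_1 = N · v_2 = (-1, 0, 0, -1)ᵀ.

Sanity check: (A − (-3)·I) v_1 = (0, 0, 0, 0)ᵀ = 0. ✓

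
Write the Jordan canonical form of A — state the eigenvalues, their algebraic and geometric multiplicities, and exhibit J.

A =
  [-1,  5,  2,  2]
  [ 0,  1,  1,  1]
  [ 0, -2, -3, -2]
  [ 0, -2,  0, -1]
J_3(-1) ⊕ J_1(-1)

The characteristic polynomial is
  det(x·I − A) = x^4 + 4*x^3 + 6*x^2 + 4*x + 1 = (x + 1)^4

Eigenvalues and multiplicities (the geometric multiplicity of λ is n − rank(A − λI), which equals the number of Jordan blocks for λ):
  λ = -1: algebraic multiplicity = 4, geometric multiplicity = 2

Determining the block sizes for each eigenvalue:
  λ = -1: with am = 4 and gm = 2, the partition is not yet determined (e.g. several partitions of 4 into 2 parts exist). Let N = A − (-1)·I. Computing rank(N^1) = 2, rank(N^2) = 1, rank(N^3) = 0; the number of blocks of size ≥ j is rank(N^{j−1}) − rank(N^j), giving [2, 1, 1]. So we have 1 block(s) of size 3, 1 block(s) of size 1 → block sizes [3, 1]

Assembling the blocks gives a Jordan form
J =
  [-1,  1,  0,  0]
  [ 0, -1,  1,  0]
  [ 0,  0, -1,  0]
  [ 0,  0,  0, -1]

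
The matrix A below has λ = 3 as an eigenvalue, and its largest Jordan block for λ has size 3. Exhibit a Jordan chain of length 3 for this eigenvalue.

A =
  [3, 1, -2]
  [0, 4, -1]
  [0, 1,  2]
A Jordan chain for λ = 3 of length 3:
v_1 = (-1, 0, 0)ᵀ
v_2 = (1, 1, 1)ᵀ
v_3 = (0, 1, 0)ᵀ

Let N = A − (3)·I. We want v_3 with N^3 v_3 = 0 but N^2 v_3 ≠ 0; then v_{j-1} := N · v_j for j = 3, …, 2.

Pick v_3 = (0, 1, 0)ᵀ.
Then v_2 = N · v_3 = (1, 1, 1)ᵀ.
Then v_1 = N · v_2 = (-1, 0, 0)ᵀ.

Sanity check: (A − (3)·I) v_1 = (0, 0, 0)ᵀ = 0. ✓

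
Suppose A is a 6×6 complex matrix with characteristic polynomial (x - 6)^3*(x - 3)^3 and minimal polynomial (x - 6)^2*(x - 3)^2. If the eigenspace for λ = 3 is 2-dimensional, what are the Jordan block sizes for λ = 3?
Block sizes for λ = 3: [2, 1]

Step 1 — from the characteristic polynomial, algebraic multiplicity of λ = 3 is 3. From dim ker(A − (3)·I) = 2, there are exactly 2 Jordan blocks for λ = 3.
Step 2 — from the minimal polynomial, the factor (x − 3)^2 tells us the largest block for λ = 3 has size 2.
Step 3 — with total size 3, 2 blocks, and largest block 2, the block sizes (in nonincreasing order) are [2, 1].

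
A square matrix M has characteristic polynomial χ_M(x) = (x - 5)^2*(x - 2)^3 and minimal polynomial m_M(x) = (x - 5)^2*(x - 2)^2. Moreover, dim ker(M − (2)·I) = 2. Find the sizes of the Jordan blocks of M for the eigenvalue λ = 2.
Block sizes for λ = 2: [2, 1]

Step 1 — from the characteristic polynomial, algebraic multiplicity of λ = 2 is 3. From dim ker(M − (2)·I) = 2, there are exactly 2 Jordan blocks for λ = 2.
Step 2 — from the minimal polynomial, the factor (x − 2)^2 tells us the largest block for λ = 2 has size 2.
Step 3 — with total size 3, 2 blocks, and largest block 2, the block sizes (in nonincreasing order) are [2, 1].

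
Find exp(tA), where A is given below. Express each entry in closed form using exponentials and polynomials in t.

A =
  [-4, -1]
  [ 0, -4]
e^{tA} =
  [exp(-4*t), -t*exp(-4*t)]
  [0, exp(-4*t)]

Strategy: write A = P · J · P⁻¹ where J is a Jordan canonical form, so e^{tA} = P · e^{tJ} · P⁻¹, and e^{tJ} can be computed block-by-block.

A has Jordan form
J =
  [-4,  1]
  [ 0, -4]
(up to reordering of blocks).

Per-block formulas:
  For a 2×2 Jordan block J_2(-4): exp(t · J_2(-4)) = e^(-4t)·(I + t·N), where N is the 2×2 nilpotent shift.

After assembling e^{tJ} and conjugating by P, we get:

e^{tA} =
  [exp(-4*t), -t*exp(-4*t)]
  [0, exp(-4*t)]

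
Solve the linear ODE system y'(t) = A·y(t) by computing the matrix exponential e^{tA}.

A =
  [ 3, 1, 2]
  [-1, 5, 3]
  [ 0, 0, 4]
e^{tA} =
  [-t*exp(4*t) + exp(4*t), t*exp(4*t), t^2*exp(4*t)/2 + 2*t*exp(4*t)]
  [-t*exp(4*t), t*exp(4*t) + exp(4*t), t^2*exp(4*t)/2 + 3*t*exp(4*t)]
  [0, 0, exp(4*t)]

Strategy: write A = P · J · P⁻¹ where J is a Jordan canonical form, so e^{tA} = P · e^{tJ} · P⁻¹, and e^{tJ} can be computed block-by-block.

A has Jordan form
J =
  [4, 1, 0]
  [0, 4, 1]
  [0, 0, 4]
(up to reordering of blocks).

Per-block formulas:
  For a 3×3 Jordan block J_3(4): exp(t · J_3(4)) = e^(4t)·(I + t·N + (t^2/2)·N^2), where N is the 3×3 nilpotent shift.

After assembling e^{tJ} and conjugating by P, we get:

e^{tA} =
  [-t*exp(4*t) + exp(4*t), t*exp(4*t), t^2*exp(4*t)/2 + 2*t*exp(4*t)]
  [-t*exp(4*t), t*exp(4*t) + exp(4*t), t^2*exp(4*t)/2 + 3*t*exp(4*t)]
  [0, 0, exp(4*t)]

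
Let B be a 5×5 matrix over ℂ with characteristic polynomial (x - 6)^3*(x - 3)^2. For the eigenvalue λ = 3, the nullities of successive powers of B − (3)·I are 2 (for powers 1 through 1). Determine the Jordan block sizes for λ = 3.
Block sizes for λ = 3: [1, 1]

From the dimensions of kernels of powers, the number of Jordan blocks of size at least j is d_j − d_{j−1} where d_j = dim ker(N^j) (with d_0 = 0). Computing the differences gives [2].
The number of blocks of size exactly k is (#blocks of size ≥ k) − (#blocks of size ≥ k + 1), so the partition is: 2 block(s) of size 1.
In nonincreasing order the block sizes are [1, 1].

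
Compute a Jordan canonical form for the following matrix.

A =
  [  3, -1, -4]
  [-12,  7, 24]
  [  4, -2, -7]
J_2(1) ⊕ J_1(1)

The characteristic polynomial is
  det(x·I − A) = x^3 - 3*x^2 + 3*x - 1 = (x - 1)^3

Eigenvalues and multiplicities (the geometric multiplicity of λ is n − rank(A − λI), which equals the number of Jordan blocks for λ):
  λ = 1: algebraic multiplicity = 3, geometric multiplicity = 2

Determining the block sizes for each eigenvalue:
  λ = 1: 2 blocks summing to 3 forces exactly one block of size 2 and the rest size 1 → block sizes [2, 1]

Assembling the blocks gives a Jordan form
J =
  [1, 1, 0]
  [0, 1, 0]
  [0, 0, 1]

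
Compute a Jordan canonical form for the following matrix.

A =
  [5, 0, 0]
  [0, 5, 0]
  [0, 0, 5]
J_1(5) ⊕ J_1(5) ⊕ J_1(5)

The characteristic polynomial is
  det(x·I − A) = x^3 - 15*x^2 + 75*x - 125 = (x - 5)^3

Eigenvalues and multiplicities (the geometric multiplicity of λ is n − rank(A − λI), which equals the number of Jordan blocks for λ):
  λ = 5: algebraic multiplicity = 3, geometric multiplicity = 3

Determining the block sizes for each eigenvalue:
  λ = 5: gm = am = 3, so every block has size 1 → block sizes [1, 1, 1]

Assembling the blocks gives a Jordan form
J =
  [5, 0, 0]
  [0, 5, 0]
  [0, 0, 5]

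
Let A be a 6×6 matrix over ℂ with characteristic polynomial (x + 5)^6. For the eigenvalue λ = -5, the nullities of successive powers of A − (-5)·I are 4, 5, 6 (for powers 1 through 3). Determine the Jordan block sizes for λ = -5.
Block sizes for λ = -5: [3, 1, 1, 1]

From the dimensions of kernels of powers, the number of Jordan blocks of size at least j is d_j − d_{j−1} where d_j = dim ker(N^j) (with d_0 = 0). Computing the differences gives [4, 1, 1].
The number of blocks of size exactly k is (#blocks of size ≥ k) − (#blocks of size ≥ k + 1), so the partition is: 3 block(s) of size 1, 1 block(s) of size 3.
In nonincreasing order the block sizes are [3, 1, 1, 1].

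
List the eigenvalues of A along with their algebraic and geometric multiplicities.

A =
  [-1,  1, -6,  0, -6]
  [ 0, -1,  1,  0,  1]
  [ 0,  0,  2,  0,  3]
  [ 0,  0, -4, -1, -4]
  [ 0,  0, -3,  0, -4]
λ = -1: alg = 5, geom = 3

Step 1 — factor the characteristic polynomial to read off the algebraic multiplicities:
  χ_A(x) = (x + 1)^5

Step 2 — compute geometric multiplicities via the rank-nullity identity g(λ) = n − rank(A − λI):
  rank(A − (-1)·I) = 2, so dim ker(A − (-1)·I) = n − 2 = 3

Summary:
  λ = -1: algebraic multiplicity = 5, geometric multiplicity = 3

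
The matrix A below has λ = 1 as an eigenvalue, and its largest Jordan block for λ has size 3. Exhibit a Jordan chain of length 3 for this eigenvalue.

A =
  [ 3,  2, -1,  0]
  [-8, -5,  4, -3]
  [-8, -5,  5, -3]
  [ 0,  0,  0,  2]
A Jordan chain for λ = 1 of length 3:
v_1 = (-4, 0, -8, 0)ᵀ
v_2 = (2, -8, -8, 0)ᵀ
v_3 = (1, 0, 0, 0)ᵀ

Let N = A − (1)·I. We want v_3 with N^3 v_3 = 0 but N^2 v_3 ≠ 0; then v_{j-1} := N · v_j for j = 3, …, 2.

Pick v_3 = (1, 0, 0, 0)ᵀ.
Then v_2 = N · v_3 = (2, -8, -8, 0)ᵀ.
Then v_1 = N · v_2 = (-4, 0, -8, 0)ᵀ.

Sanity check: (A − (1)·I) v_1 = (0, 0, 0, 0)ᵀ = 0. ✓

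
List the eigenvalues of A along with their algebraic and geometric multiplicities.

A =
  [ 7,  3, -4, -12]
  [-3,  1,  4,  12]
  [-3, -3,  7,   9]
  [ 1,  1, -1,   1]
λ = 4: alg = 4, geom = 2

Step 1 — factor the characteristic polynomial to read off the algebraic multiplicities:
  χ_A(x) = (x - 4)^4

Step 2 — compute geometric multiplicities via the rank-nullity identity g(λ) = n − rank(A − λI):
  rank(A − (4)·I) = 2, so dim ker(A − (4)·I) = n − 2 = 2

Summary:
  λ = 4: algebraic multiplicity = 4, geometric multiplicity = 2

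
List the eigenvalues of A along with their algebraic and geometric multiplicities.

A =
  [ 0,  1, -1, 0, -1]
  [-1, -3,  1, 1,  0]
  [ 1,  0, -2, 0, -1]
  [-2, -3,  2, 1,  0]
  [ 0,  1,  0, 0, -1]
λ = -1: alg = 5, geom = 2

Step 1 — factor the characteristic polynomial to read off the algebraic multiplicities:
  χ_A(x) = (x + 1)^5

Step 2 — compute geometric multiplicities via the rank-nullity identity g(λ) = n − rank(A − λI):
  rank(A − (-1)·I) = 3, so dim ker(A − (-1)·I) = n − 3 = 2

Summary:
  λ = -1: algebraic multiplicity = 5, geometric multiplicity = 2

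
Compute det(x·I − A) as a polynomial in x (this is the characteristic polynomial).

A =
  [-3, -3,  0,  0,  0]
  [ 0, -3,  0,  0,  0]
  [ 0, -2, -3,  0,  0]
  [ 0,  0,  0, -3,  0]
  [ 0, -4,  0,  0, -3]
x^5 + 15*x^4 + 90*x^3 + 270*x^2 + 405*x + 243

Expanding det(x·I − A) (e.g. by cofactor expansion or by noting that A is similar to its Jordan form J, which has the same characteristic polynomial as A) gives
  χ_A(x) = x^5 + 15*x^4 + 90*x^3 + 270*x^2 + 405*x + 243
which factors as (x + 3)^5. The eigenvalues (with algebraic multiplicities) are λ = -3 with multiplicity 5.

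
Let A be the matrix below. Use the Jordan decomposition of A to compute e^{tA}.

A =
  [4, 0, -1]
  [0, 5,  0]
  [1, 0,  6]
e^{tA} =
  [-t*exp(5*t) + exp(5*t), 0, -t*exp(5*t)]
  [0, exp(5*t), 0]
  [t*exp(5*t), 0, t*exp(5*t) + exp(5*t)]

Strategy: write A = P · J · P⁻¹ where J is a Jordan canonical form, so e^{tA} = P · e^{tJ} · P⁻¹, and e^{tJ} can be computed block-by-block.

A has Jordan form
J =
  [5, 1, 0]
  [0, 5, 0]
  [0, 0, 5]
(up to reordering of blocks).

Per-block formulas:
  For a 2×2 Jordan block J_2(5): exp(t · J_2(5)) = e^(5t)·(I + t·N), where N is the 2×2 nilpotent shift.
  For a 1×1 block at λ = 5: exp(t · [5]) = [e^(5t)].

After assembling e^{tJ} and conjugating by P, we get:

e^{tA} =
  [-t*exp(5*t) + exp(5*t), 0, -t*exp(5*t)]
  [0, exp(5*t), 0]
  [t*exp(5*t), 0, t*exp(5*t) + exp(5*t)]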